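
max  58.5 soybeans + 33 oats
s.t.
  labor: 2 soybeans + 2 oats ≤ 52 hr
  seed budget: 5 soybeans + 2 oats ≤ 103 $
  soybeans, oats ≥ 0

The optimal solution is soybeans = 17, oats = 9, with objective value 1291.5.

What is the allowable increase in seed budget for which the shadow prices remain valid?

Binding constraints: labor, seed budget. The basis is B = [[2,2],[5,2]] with det -6.
Per unit increase in seed budget, x* moves by d = (0.3333, -0.3333).
The basis stays optimal until oats reaches 0; allowable increase = 27 $.

27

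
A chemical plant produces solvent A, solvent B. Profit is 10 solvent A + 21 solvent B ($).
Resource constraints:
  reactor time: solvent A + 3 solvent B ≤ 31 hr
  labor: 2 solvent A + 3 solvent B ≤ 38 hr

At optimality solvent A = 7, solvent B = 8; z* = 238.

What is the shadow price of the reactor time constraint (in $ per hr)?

4

Both reactor time and labor are binding at x*.
From A_Bᵀ y = c: 1·y_reactor time + 2·y_labor = 10; 3·y_reactor time + 3·y_labor = 21.
→ y_reactor time = 4 and y_labor = 3.
Shadow price of reactor time = 4.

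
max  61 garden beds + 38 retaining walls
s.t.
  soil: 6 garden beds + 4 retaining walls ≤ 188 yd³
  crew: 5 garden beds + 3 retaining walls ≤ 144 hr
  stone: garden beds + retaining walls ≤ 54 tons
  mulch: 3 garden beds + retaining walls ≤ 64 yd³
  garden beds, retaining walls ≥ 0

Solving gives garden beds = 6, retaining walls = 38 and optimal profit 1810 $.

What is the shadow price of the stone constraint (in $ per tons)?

0

At the optimum: soil uses 188 of 188 (binding); crew uses 144 of 144 (binding); stone uses 44 of 54 (slack = 10); mulch uses 56 of 64 (slack = 8).
Slack constraints have shadow price 0 (complementary slackness).
From A_Bᵀ y = c: 6·y_soil + 5·y_crew = 61; 4·y_soil + 3·y_crew = 38.
This yields shadow prices y_soil = 3.5, y_crew = 8.
Shadow price of stone = 0.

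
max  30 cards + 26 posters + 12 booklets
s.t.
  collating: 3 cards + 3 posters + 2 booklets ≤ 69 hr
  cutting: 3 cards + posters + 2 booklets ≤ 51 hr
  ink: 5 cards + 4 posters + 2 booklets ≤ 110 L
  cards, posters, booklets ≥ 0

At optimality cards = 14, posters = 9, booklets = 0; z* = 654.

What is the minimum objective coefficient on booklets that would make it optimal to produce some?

Check each constraint at x*: collating 69/69 (tight); cutting 51/51 (tight); ink 106/110 (slack 4).
Since ink is not tight, its dual is 0.
From A_Bᵀ y = c: 3·y_collating + 3·y_cutting = 30; 3·y_collating + 1·y_cutting = 26.
Solving: y_collating = 8, y_cutting = 2.
booklets enters the basis when its profit ≥ yᵀa₃ = 8·2 + 2·2 = 20.

20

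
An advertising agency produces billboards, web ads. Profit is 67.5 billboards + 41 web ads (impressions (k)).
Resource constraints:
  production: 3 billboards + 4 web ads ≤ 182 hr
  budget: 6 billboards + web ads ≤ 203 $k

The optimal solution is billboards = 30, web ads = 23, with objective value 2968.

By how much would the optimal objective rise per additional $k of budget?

Both production and budget are binding at x*.
From A_Bᵀ y = c: 3·y_production + 6·y_budget = 67.5; 4·y_production + 1·y_budget = 41.
This yields shadow prices y_production = 8.5, y_budget = 7.
Shadow price of budget = 7.

7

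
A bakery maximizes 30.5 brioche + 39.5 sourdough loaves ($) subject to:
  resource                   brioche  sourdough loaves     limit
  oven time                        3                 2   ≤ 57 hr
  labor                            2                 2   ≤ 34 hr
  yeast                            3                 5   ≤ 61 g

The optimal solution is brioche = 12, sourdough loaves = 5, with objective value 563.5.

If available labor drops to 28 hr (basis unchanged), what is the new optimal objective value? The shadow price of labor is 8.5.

Δb = -6, so new z* = 563.5 + (8.5)·(-6) = 563.5 − 51 = 512.5.

512.5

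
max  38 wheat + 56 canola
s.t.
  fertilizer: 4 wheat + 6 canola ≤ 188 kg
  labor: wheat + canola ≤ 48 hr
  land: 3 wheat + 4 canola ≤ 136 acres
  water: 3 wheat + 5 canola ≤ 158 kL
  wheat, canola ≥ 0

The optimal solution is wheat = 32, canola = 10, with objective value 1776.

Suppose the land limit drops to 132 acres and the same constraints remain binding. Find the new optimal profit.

1768

At the optimum: fertilizer uses 188 of 188 (binding); labor uses 42 of 48 (slack = 6); land uses 136 of 136 (binding); water uses 146 of 158 (slack = 12).
Since labor, water are not tight, their duals are 0.
The binding rows give the dual system: 4·y_fertilizer + 3·y_land = 38 and 6·y_fertilizer + 4·y_land = 56.
→ y_fertilizer = 8 and y_land = 2.
Δz = y_land·Δb = 2 × (-4) = -8, so new z* = 1776 − 8 = 1768.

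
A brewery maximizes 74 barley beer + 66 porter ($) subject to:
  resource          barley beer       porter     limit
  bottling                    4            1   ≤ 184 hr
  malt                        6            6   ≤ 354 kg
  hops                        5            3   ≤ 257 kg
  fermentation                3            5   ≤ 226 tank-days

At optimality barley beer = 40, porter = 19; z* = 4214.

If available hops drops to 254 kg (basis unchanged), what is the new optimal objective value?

4202

Check each constraint at x*: bottling 179/184 (slack 5); malt 354/354 (tight); hops 257/257 (tight); fermentation 215/226 (slack 11).
By complementary slackness, y = 0 for the non-binding constraints.
From A_Bᵀ y = c: 6·y_malt + 5·y_hops = 74; 6·y_malt + 3·y_hops = 66.
Solving: y_malt = 9, y_hops = 4.
Δz = y_hops·Δb = 4 × (-3) = -12, so new z* = 4214 − 12 = 4202.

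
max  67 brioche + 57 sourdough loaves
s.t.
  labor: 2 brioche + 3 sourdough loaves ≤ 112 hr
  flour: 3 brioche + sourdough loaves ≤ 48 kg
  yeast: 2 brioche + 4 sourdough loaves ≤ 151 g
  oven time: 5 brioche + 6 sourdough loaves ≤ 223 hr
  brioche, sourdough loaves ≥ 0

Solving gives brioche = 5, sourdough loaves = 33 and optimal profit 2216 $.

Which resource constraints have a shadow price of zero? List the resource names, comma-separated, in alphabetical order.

labor, yeast

labor: 109/112 (slack 3)
flour: 48/48 (binding)
yeast: 142/151 (slack 9)
oven time: 223/223 (binding)
By complementary slackness, a constraint with positive slack has shadow price 0 → labor, yeast.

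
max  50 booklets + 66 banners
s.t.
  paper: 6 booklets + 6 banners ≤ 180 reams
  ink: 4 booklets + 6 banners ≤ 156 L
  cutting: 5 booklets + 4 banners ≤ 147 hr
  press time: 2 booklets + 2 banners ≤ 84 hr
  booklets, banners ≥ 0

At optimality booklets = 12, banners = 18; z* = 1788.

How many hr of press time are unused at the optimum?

24

press time used = 2·12 + 2·18 = 60; slack = 84 − 60 = 24.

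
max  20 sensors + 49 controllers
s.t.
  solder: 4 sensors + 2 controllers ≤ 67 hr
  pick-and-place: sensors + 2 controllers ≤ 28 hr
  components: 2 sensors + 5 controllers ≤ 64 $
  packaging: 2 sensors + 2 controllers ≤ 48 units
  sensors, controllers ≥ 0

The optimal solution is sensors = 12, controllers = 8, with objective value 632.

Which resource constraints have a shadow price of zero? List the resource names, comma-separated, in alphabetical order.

packaging, solder

solder: 64/67 (slack 3)
pick-and-place: 28/28 (binding)
components: 64/64 (binding)
packaging: 40/48 (slack 8)
By complementary slackness, a constraint with positive slack has shadow price 0 → packaging, solder.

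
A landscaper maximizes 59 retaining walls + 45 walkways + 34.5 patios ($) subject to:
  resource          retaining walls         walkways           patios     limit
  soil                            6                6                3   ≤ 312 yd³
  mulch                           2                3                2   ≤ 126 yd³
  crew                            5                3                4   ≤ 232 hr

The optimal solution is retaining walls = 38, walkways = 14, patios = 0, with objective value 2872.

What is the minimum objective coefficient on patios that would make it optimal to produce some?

Binding: soil and crew. Non-binding: mulch (8 unused).
Since mulch is not tight, its dual is 0.
From A_Bᵀ y = c: 6·y_soil + 5·y_crew = 59; 6·y_soil + 3·y_crew = 45.
Solving: y_soil = 4, y_crew = 7.
patios enters the basis when its profit ≥ yᵀa₃ = 4·3 + 7·4 = 40.

40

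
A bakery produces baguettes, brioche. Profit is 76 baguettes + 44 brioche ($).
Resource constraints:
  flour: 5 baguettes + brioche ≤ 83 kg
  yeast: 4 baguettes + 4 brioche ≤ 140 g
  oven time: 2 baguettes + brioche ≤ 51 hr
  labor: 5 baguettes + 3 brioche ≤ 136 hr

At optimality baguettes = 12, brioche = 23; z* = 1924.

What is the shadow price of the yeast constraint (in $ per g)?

Binding: flour and yeast. Non-binding: oven time (4 unused), labor (7 unused).
Since oven time, labor are not tight, their duals are 0.
The binding rows give the dual system: 5·y_flour + 4·y_yeast = 76 and 1·y_flour + 4·y_yeast = 44.
This yields shadow prices y_flour = 8, y_yeast = 9.
Shadow price of yeast = 9.

9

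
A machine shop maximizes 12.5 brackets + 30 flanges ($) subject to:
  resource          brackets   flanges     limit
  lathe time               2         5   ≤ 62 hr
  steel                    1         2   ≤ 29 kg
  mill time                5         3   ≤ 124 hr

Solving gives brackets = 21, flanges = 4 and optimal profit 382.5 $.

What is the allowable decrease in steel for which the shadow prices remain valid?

Binding constraints: lathe time, steel. The basis is B = [[2,5],[1,2]] with det -1.
Per unit decrease in steel, x* moves by d = (-5, 2).
The basis stays optimal until brackets reaches 0; allowable decrease = 4.2 kg.

4.2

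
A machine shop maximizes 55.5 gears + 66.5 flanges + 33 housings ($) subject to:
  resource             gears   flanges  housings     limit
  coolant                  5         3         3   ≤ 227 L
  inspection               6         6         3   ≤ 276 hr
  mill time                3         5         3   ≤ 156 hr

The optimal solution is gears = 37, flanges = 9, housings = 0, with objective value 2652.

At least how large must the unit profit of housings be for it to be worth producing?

36

Binding: inspection and mill time. Non-binding: coolant (15 unused).
Since coolant is not tight, its dual is 0.
The binding rows give the dual system: 6·y_inspection + 3·y_mill time = 55.5 and 6·y_inspection + 5·y_mill time = 66.5.
This yields shadow prices y_inspection = 6.5, y_mill time = 5.5.
housings enters the basis when its profit ≥ yᵀa₃ = 6.5·3 + 5.5·3 = 36.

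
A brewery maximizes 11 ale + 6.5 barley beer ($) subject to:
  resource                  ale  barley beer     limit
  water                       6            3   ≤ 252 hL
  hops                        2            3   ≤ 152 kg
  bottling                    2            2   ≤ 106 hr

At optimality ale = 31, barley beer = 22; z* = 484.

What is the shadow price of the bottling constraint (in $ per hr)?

At the optimum: water uses 252 of 252 (binding); hops uses 128 of 152 (slack = 24); bottling uses 106 of 106 (binding).
Since hops is not tight, its dual is 0.
The binding rows give the dual system: 6·y_water + 2·y_bottling = 11 and 3·y_water + 2·y_bottling = 6.5.
Solving: y_water = 1.5, y_bottling = 1.
Shadow price of bottling = 1.

1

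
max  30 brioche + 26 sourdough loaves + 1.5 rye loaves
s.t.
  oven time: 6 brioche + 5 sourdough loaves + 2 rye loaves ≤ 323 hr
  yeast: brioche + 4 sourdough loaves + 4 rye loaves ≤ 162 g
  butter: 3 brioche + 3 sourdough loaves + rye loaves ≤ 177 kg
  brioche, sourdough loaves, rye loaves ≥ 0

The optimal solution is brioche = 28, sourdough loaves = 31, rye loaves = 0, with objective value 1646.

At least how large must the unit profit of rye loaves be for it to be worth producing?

Check each constraint at x*: oven time 323/323 (tight); yeast 152/162 (slack 10); butter 177/177 (tight).
By complementary slackness, y = 0 for the non-binding constraint.
From A_Bᵀ y = c: 6·y_oven time + 3·y_butter = 30; 5·y_oven time + 3·y_butter = 26.
This yields shadow prices y_oven time = 4, y_butter = 2.
rye loaves enters the basis when its profit ≥ yᵀa₃ = 4·2 + 2·1 = 10.

10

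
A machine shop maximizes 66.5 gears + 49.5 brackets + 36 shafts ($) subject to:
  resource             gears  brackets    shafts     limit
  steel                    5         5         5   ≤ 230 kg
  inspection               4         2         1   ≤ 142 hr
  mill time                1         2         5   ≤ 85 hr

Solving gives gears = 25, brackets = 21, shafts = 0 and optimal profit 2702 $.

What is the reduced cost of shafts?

At the optimum: steel uses 230 of 230 (binding); inspection uses 142 of 142 (binding); mill time uses 67 of 85 (slack = 18).
Since mill time is not tight, its dual is 0.
The binding rows give the dual system: 5·y_steel + 4·y_inspection = 66.5 and 5·y_steel + 2·y_inspection = 49.5.
This yields shadow prices y_steel = 6.5, y_inspection = 8.5.
Reduced cost of shafts: c₃ − yᵀa₃ = 36 − (6.5·5 + 8.5·1) = 36 − 41 = -5.

-5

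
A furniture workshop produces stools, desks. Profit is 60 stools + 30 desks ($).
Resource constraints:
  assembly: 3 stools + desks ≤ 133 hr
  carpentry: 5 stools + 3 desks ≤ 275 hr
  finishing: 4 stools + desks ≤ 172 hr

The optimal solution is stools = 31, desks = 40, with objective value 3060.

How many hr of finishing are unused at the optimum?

finishing used = 4·31 + 1·40 = 164; slack = 172 − 164 = 8.

8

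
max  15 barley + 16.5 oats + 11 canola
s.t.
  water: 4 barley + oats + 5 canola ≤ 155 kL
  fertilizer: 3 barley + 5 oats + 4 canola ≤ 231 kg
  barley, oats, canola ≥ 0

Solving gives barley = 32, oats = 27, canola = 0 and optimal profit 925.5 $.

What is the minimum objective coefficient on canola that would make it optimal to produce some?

At the optimum: water uses 155 of 155 (binding); fertilizer uses 231 of 231 (binding).
The binding rows give the dual system: 4·y_water + 3·y_fertilizer = 15 and 1·y_water + 5·y_fertilizer = 16.5.
Solving: y_water = 1.5, y_fertilizer = 3.
canola enters the basis when its profit ≥ yᵀa₃ = 1.5·5 + 3·4 = 19.5.

19.5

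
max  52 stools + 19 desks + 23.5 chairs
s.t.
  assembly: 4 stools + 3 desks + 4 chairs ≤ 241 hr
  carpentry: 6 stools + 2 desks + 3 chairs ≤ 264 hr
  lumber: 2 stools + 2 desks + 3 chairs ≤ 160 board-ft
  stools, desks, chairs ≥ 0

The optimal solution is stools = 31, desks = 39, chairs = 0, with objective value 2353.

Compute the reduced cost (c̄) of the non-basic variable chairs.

Check each constraint at x*: assembly 241/241 (tight); carpentry 264/264 (tight); lumber 140/160 (slack 20).
Since lumber is not tight, its dual is 0.
The binding rows give the dual system: 4·y_assembly + 6·y_carpentry = 52 and 3·y_assembly + 2·y_carpentry = 19.
Solving: y_assembly = 1, y_carpentry = 8.
Reduced cost of chairs: c₃ − yᵀa₃ = 23.5 − (1·4 + 8·3) = 23.5 − 28 = -4.5.

-4.5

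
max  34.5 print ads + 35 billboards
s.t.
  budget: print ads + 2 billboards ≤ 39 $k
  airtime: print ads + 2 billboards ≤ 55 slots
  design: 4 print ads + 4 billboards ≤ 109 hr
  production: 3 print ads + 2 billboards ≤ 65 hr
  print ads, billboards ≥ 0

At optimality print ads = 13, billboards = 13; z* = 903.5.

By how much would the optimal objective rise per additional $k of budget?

Check each constraint at x*: budget 39/39 (tight); airtime 39/55 (slack 16); design 104/109 (slack 5); production 65/65 (tight).
By complementary slackness, y = 0 for the non-binding constraints.
From A_Bᵀ y = c: 1·y_budget + 3·y_production = 34.5; 2·y_budget + 2·y_production = 35.
→ y_budget = 9 and y_production = 8.5.
Shadow price of budget = 9.

9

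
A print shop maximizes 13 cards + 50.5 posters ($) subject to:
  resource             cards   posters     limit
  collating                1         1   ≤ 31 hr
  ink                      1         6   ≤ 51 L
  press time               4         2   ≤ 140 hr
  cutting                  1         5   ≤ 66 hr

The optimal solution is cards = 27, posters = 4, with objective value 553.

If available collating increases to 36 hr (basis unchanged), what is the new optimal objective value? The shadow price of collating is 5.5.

580.5

Δb = 5, so new z* = 553 + (5.5)·(5) = 553 + 27.5 = 580.5.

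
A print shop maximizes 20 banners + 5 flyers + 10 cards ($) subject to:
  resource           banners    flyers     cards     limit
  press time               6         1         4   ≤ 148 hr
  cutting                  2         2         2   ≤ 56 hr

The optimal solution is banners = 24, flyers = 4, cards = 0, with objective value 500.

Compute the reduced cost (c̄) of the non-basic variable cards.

-4

At the optimum: press time uses 148 of 148 (binding); cutting uses 56 of 56 (binding).
Dual feasibility on the basic columns requires 6·y_press time + 2·y_cutting = 20, 1·y_press time + 2·y_cutting = 5.
→ y_press time = 3 and y_cutting = 1.
Reduced cost of cards: c₃ − yᵀa₃ = 10 − (3·4 + 1·2) = 10 − 14 = -4.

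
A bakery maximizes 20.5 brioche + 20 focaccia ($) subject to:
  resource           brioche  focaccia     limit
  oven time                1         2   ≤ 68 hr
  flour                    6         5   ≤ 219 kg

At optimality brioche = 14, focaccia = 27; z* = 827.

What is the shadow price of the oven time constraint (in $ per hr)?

2.5

Check each constraint at x*: oven time 68/68 (tight); flour 219/219 (tight).
The binding rows give the dual system: 1·y_oven time + 6·y_flour = 20.5 and 2·y_oven time + 5·y_flour = 20.
Solving: y_oven time = 2.5, y_flour = 3.
Shadow price of oven time = 2.5.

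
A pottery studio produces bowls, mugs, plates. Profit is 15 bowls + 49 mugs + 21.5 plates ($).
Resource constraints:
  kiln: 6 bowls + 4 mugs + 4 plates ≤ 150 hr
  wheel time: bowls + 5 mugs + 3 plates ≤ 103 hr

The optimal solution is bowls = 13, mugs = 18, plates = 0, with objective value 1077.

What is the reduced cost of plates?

-9.5

At the optimum: kiln uses 150 of 150 (binding); wheel time uses 103 of 103 (binding).
Dual feasibility on the basic columns requires 6·y_kiln + 1·y_wheel time = 15, 4·y_kiln + 5·y_wheel time = 49.
→ y_kiln = 1 and y_wheel time = 9.
Reduced cost of plates: c₃ − yᵀa₃ = 21.5 − (1·4 + 9·3) = 21.5 − 31 = -9.5.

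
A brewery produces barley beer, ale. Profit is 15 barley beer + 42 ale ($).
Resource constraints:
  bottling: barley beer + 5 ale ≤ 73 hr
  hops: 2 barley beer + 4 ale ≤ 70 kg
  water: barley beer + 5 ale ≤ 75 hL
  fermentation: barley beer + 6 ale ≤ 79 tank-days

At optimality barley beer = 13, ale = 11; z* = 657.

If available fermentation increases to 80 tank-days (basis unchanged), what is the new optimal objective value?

660

Binding: hops and fermentation. Non-binding: bottling (5 unused), water (7 unused).
By complementary slackness, y = 0 for the non-binding constraints.
The binding rows give the dual system: 2·y_hops + 1·y_fermentation = 15 and 4·y_hops + 6·y_fermentation = 42.
→ y_hops = 6 and y_fermentation = 3.
Δz = y_fermentation·Δb = 3 × (1) = 3, so new z* = 657 + 3 = 660.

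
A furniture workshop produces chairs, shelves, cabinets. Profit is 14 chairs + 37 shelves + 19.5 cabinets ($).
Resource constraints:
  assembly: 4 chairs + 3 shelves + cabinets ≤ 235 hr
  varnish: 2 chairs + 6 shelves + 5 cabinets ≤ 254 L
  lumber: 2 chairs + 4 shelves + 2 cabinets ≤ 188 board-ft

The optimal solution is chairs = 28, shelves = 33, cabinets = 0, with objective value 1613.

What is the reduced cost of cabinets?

At the optimum: assembly uses 211 of 235 (slack = 24); varnish uses 254 of 254 (binding); lumber uses 188 of 188 (binding).
Slack constraints have shadow price 0 (complementary slackness).
The binding rows give the dual system: 2·y_varnish + 2·y_lumber = 14 and 6·y_varnish + 4·y_lumber = 37.
This yields shadow prices y_varnish = 4.5, y_lumber = 2.5.
Reduced cost of cabinets: c₃ − yᵀa₃ = 19.5 − (4.5·5 + 2.5·2) = 19.5 − 27.5 = -8.

-8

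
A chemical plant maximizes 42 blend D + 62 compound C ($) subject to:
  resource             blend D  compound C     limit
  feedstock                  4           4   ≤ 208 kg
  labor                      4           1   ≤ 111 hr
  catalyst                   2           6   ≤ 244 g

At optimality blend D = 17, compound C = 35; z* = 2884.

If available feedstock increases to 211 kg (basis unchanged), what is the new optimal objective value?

2908

At the optimum: feedstock uses 208 of 208 (binding); labor uses 103 of 111 (slack = 8); catalyst uses 244 of 244 (binding).
Since labor is not tight, its dual is 0.
The binding rows give the dual system: 4·y_feedstock + 2·y_catalyst = 42 and 4·y_feedstock + 6·y_catalyst = 62.
This yields shadow prices y_feedstock = 8, y_catalyst = 5.
Δz = y_feedstock·Δb = 8 × (3) = 24, so new z* = 2884 + 24 = 2908.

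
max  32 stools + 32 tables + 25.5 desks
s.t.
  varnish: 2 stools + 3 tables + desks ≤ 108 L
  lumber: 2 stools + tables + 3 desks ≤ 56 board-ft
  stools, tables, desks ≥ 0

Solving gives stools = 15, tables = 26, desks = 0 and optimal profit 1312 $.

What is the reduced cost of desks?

Both varnish and lumber are binding at x*.
The binding rows give the dual system: 2·y_varnish + 2·y_lumber = 32 and 3·y_varnish + 1·y_lumber = 32.
→ y_varnish = 8 and y_lumber = 8.
Reduced cost of desks: c₃ − yᵀa₃ = 25.5 − (8·1 + 8·3) = 25.5 − 32 = -6.5.

-6.5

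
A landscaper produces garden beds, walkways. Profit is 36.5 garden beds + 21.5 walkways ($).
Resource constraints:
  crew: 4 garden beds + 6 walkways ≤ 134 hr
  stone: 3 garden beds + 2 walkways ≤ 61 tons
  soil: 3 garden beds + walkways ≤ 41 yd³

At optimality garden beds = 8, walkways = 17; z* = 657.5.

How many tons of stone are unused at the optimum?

stone used = 3·8 + 2·17 = 58; slack = 61 − 58 = 3.

3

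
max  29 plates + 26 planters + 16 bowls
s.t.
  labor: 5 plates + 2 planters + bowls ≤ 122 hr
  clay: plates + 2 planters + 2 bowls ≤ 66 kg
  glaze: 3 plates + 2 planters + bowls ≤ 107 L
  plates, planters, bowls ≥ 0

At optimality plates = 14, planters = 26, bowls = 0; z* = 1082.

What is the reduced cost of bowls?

-6

Binding: labor and clay. Non-binding: glaze (13 unused).
Since glaze is not tight, its dual is 0.
Dual feasibility on the basic columns requires 5·y_labor + 1·y_clay = 29, 2·y_labor + 2·y_clay = 26.
→ y_labor = 4 and y_clay = 9.
Reduced cost of bowls: c₃ − yᵀa₃ = 16 − (4·1 + 9·2) = 16 − 22 = -6.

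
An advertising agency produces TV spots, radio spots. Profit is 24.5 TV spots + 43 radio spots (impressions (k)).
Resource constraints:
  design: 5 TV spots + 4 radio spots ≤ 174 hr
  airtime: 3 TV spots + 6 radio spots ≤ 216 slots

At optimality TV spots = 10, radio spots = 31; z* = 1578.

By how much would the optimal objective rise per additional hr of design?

At the optimum: design uses 174 of 174 (binding); airtime uses 216 of 216 (binding).
Dual feasibility on the basic columns requires 5·y_design + 3·y_airtime = 24.5, 4·y_design + 6·y_airtime = 43.
This yields shadow prices y_design = 1, y_airtime = 6.5.
Shadow price of design = 1.

1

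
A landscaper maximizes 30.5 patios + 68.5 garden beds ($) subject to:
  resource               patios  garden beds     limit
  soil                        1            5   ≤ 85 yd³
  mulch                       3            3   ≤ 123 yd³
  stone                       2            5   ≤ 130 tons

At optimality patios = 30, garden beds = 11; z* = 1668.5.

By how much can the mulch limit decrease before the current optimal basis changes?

Binding constraints: soil, mulch. The basis is B = [[1,5],[3,3]] with det -12.
Per unit decrease in mulch, x* moves by d = (-0.4167, 0.0833).
The basis stays optimal until patios reaches 0; allowable decrease = 72 yd³.

72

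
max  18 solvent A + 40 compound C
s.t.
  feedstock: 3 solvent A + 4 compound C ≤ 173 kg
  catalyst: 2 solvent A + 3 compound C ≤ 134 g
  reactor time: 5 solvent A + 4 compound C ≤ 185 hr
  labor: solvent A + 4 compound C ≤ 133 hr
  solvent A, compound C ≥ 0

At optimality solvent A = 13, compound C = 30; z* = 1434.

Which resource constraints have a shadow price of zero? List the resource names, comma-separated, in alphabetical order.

feedstock: 159/173 (slack 14)
catalyst: 116/134 (slack 18)
reactor time: 185/185 (binding)
labor: 133/133 (binding)
By complementary slackness, a constraint with positive slack has shadow price 0 → catalyst, feedstock.

catalyst, feedstock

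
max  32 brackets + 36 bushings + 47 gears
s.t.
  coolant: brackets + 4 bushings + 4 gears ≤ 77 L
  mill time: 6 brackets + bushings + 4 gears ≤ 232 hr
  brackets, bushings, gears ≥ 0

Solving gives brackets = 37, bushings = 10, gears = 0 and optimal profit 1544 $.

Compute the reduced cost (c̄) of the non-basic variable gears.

-1

At the optimum: coolant uses 77 of 77 (binding); mill time uses 232 of 232 (binding).
The binding rows give the dual system: 1·y_coolant + 6·y_mill time = 32 and 4·y_coolant + 1·y_mill time = 36.
This yields shadow prices y_coolant = 8, y_mill time = 4.
Reduced cost of gears: c₃ − yᵀa₃ = 47 − (8·4 + 4·4) = 47 − 48 = -1.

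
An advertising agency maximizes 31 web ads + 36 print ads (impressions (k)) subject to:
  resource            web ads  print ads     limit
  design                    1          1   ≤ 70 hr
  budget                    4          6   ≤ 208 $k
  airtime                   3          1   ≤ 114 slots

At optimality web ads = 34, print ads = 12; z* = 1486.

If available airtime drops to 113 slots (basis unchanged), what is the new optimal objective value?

At the optimum: design uses 46 of 70 (slack = 24); budget uses 208 of 208 (binding); airtime uses 114 of 114 (binding).
By complementary slackness, y = 0 for the non-binding constraint.
From A_Bᵀ y = c: 4·y_budget + 3·y_airtime = 31; 6·y_budget + 1·y_airtime = 36.
→ y_budget = 5.5 and y_airtime = 3.
Δz = y_airtime·Δb = 3 × (-1) = -3, so new z* = 1486 − 3 = 1483.

1483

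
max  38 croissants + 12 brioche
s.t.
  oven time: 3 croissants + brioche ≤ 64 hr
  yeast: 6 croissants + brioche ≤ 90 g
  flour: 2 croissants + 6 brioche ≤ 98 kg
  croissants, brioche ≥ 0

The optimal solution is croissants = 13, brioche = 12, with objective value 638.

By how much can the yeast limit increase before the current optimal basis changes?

Binding constraints: yeast, flour. The basis is B = [[6,1],[2,6]] with det 34.
Per unit increase in yeast, x* moves by d = (0.1765, -0.0588).
The basis stays optimal until oven time becomes binding; allowable increase = 27.625 g.

27.625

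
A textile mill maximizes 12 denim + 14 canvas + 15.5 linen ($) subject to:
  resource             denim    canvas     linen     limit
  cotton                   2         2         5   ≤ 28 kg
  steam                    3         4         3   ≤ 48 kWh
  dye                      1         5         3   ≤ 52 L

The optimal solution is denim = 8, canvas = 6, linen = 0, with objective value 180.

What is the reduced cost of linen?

-5.5

At the optimum: cotton uses 28 of 28 (binding); steam uses 48 of 48 (binding); dye uses 38 of 52 (slack = 14).
By complementary slackness, y = 0 for the non-binding constraint.
The binding rows give the dual system: 2·y_cotton + 3·y_steam = 12 and 2·y_cotton + 4·y_steam = 14.
Solving: y_cotton = 3, y_steam = 2.
Reduced cost of linen: c₃ − yᵀa₃ = 15.5 − (3·5 + 2·3) = 15.5 − 21 = -5.5.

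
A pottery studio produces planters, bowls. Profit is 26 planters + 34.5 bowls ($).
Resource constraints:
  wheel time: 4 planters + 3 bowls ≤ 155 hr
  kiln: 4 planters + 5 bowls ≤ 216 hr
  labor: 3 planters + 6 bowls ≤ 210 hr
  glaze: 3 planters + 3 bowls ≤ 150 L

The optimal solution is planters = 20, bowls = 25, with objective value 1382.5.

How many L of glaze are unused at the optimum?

15

glaze used = 3·20 + 3·25 = 135; slack = 150 − 135 = 15.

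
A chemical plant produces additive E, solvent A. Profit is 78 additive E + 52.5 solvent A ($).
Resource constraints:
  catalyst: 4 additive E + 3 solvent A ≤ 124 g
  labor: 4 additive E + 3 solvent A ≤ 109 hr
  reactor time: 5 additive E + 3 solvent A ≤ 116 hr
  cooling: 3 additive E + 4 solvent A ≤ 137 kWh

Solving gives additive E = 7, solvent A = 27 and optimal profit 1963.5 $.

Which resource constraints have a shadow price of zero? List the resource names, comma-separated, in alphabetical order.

catalyst: 109/124 (slack 15)
labor: 109/109 (binding)
reactor time: 116/116 (binding)
cooling: 129/137 (slack 8)
By complementary slackness, a constraint with positive slack has shadow price 0 → catalyst, cooling.

catalyst, cooling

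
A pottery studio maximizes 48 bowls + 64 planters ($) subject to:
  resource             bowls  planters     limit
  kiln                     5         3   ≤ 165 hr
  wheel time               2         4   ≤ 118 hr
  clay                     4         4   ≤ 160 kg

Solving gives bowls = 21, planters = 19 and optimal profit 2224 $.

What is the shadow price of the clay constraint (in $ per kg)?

Check each constraint at x*: kiln 162/165 (slack 3); wheel time 118/118 (tight); clay 160/160 (tight).
Slack constraints have shadow price 0 (complementary slackness).
Dual feasibility on the basic columns requires 2·y_wheel time + 4·y_clay = 48, 4·y_wheel time + 4·y_clay = 64.
Solving: y_wheel time = 8, y_clay = 8.
Shadow price of clay = 8.

8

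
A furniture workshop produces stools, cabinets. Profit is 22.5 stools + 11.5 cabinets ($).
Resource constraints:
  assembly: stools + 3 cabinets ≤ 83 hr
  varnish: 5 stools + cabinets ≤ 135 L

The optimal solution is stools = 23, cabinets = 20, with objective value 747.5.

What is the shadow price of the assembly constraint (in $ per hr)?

2.5

Both assembly and varnish are binding at x*.
Dual feasibility on the basic columns requires 1·y_assembly + 5·y_varnish = 22.5, 3·y_assembly + 1·y_varnish = 11.5.
→ y_assembly = 2.5 and y_varnish = 4.
Shadow price of assembly = 2.5.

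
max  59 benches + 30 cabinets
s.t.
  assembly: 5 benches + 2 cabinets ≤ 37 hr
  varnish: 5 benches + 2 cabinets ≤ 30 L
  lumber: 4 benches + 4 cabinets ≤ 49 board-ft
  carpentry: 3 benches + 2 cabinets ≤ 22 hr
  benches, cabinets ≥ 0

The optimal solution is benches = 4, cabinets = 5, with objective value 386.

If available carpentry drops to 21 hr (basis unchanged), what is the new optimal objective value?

378

Binding: varnish and carpentry. Non-binding: assembly (7 unused), lumber (13 unused).
Since assembly, lumber are not tight, their duals are 0.
From A_Bᵀ y = c: 5·y_varnish + 3·y_carpentry = 59; 2·y_varnish + 2·y_carpentry = 30.
This yields shadow prices y_varnish = 7, y_carpentry = 8.
Δz = y_carpentry·Δb = 8 × (-1) = -8, so new z* = 386 − 8 = 378.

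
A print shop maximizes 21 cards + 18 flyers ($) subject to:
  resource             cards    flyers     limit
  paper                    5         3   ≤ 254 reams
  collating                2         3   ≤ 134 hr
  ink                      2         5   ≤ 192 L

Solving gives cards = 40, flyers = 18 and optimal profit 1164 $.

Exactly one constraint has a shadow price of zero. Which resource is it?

paper: 254/254 (binding)
collating: 134/134 (binding)
ink: 170/192 (slack 22)
By complementary slackness, a constraint with positive slack has shadow price 0 → ink.

ink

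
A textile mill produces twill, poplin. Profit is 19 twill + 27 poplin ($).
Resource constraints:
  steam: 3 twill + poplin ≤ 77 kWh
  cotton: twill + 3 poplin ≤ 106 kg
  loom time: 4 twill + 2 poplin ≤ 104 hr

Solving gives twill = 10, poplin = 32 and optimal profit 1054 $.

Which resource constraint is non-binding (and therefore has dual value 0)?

steam: 62/77 (slack 15)
cotton: 106/106 (binding)
loom time: 104/104 (binding)
By complementary slackness, a constraint with positive slack has shadow price 0 → steam.

steam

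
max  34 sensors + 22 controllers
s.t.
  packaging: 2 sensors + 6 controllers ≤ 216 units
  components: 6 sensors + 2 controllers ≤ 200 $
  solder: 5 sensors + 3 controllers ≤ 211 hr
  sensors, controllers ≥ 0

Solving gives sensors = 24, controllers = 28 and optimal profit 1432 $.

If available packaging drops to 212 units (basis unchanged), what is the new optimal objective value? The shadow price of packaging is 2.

1424

Δb = -4, so new z* = 1432 + (2)·(-4) = 1432 − 8 = 1424.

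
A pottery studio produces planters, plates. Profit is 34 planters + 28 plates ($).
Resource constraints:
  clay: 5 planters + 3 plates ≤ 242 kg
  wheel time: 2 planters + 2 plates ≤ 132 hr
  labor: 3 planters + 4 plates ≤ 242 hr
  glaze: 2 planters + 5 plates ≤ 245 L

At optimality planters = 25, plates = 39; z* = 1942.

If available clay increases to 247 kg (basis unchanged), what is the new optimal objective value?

Check each constraint at x*: clay 242/242 (tight); wheel time 128/132 (slack 4); labor 231/242 (slack 11); glaze 245/245 (tight).
By complementary slackness, y = 0 for the non-binding constraints.
The binding rows give the dual system: 5·y_clay + 2·y_glaze = 34 and 3·y_clay + 5·y_glaze = 28.
→ y_clay = 6 and y_glaze = 2.
Δz = y_clay·Δb = 6 × (5) = 30, so new z* = 1942 + 30 = 1972.

1972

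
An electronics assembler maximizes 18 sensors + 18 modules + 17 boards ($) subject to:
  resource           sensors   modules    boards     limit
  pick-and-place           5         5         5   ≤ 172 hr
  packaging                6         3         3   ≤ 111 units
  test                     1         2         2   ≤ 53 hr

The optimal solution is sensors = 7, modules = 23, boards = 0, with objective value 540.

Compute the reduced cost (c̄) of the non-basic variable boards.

Binding: packaging and test. Non-binding: pick-and-place (22 unused).
Since pick-and-place is not tight, its dual is 0.
The binding rows give the dual system: 6·y_packaging + 1·y_test = 18 and 3·y_packaging + 2·y_test = 18.
→ y_packaging = 2 and y_test = 6.
Reduced cost of boards: c₃ − yᵀa₃ = 17 − (2·3 + 6·2) = 17 − 18 = -1.

-1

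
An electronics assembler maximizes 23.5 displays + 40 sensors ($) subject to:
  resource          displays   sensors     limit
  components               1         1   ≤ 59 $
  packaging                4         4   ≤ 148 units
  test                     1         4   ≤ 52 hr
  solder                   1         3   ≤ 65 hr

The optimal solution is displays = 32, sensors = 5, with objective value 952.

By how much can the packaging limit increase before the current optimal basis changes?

Binding constraints: packaging, test. The basis is B = [[4,4],[1,4]] with det 12.
Per unit increase in packaging, x* moves by d = (0.3333, -0.0833).
The basis stays optimal until sensors reaches 0; allowable increase = 60 units.

60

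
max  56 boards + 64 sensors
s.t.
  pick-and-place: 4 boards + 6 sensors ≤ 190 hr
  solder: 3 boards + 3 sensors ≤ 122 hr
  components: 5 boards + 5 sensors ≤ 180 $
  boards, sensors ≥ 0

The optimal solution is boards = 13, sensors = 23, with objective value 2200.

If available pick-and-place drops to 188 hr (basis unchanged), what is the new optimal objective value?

2192

Binding: pick-and-place and components. Non-binding: solder (14 unused).
By complementary slackness, y = 0 for the non-binding constraint.
From A_Bᵀ y = c: 4·y_pick-and-place + 5·y_components = 56; 6·y_pick-and-place + 5·y_components = 64.
Solving: y_pick-and-place = 4, y_components = 8.
Δz = y_pick-and-place·Δb = 4 × (-2) = -8, so new z* = 2200 − 8 = 2192.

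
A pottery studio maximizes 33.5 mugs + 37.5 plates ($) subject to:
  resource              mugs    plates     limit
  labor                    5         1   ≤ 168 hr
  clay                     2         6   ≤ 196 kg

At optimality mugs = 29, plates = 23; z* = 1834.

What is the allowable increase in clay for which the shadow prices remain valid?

812

Binding constraints: labor, clay. The basis is B = [[5,1],[2,6]] with det 28.
Per unit increase in clay, x* moves by d = (-0.0357, 0.1786).
The basis stays optimal until mugs reaches 0; allowable increase = 812 kg.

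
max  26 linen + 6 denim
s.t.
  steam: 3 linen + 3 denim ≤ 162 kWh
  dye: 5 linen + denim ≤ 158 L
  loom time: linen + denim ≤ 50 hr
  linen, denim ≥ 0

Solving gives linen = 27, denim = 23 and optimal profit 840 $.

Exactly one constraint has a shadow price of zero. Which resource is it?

steam

steam: 150/162 (slack 12)
dye: 158/158 (binding)
loom time: 50/50 (binding)
By complementary slackness, a constraint with positive slack has shadow price 0 → steam.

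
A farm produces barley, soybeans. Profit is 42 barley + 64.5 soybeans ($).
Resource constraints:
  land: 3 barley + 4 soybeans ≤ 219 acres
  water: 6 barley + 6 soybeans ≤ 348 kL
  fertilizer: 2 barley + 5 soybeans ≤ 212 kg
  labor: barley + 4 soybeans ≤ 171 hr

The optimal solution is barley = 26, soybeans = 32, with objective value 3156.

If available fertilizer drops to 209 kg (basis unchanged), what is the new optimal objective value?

3133.5

Binding: water and fertilizer. Non-binding: land (13 unused), labor (17 unused).
By complementary slackness, y = 0 for the non-binding constraints.
Dual feasibility on the basic columns requires 6·y_water + 2·y_fertilizer = 42, 6·y_water + 5·y_fertilizer = 64.5.
Solving: y_water = 4.5, y_fertilizer = 7.5.
Δz = y_fertilizer·Δb = 7.5 × (-3) = -22.5, so new z* = 3156 − 22.5 = 3133.5.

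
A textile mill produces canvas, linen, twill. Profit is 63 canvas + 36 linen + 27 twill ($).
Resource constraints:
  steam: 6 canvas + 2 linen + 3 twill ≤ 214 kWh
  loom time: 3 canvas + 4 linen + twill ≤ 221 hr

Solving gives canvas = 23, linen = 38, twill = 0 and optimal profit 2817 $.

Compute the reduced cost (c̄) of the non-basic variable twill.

At the optimum: steam uses 214 of 214 (binding); loom time uses 221 of 221 (binding).
From A_Bᵀ y = c: 6·y_steam + 3·y_loom time = 63; 2·y_steam + 4·y_loom time = 36.
This yields shadow prices y_steam = 8, y_loom time = 5.
Reduced cost of twill: c₃ − yᵀa₃ = 27 − (8·3 + 5·1) = 27 − 29 = -2.

-2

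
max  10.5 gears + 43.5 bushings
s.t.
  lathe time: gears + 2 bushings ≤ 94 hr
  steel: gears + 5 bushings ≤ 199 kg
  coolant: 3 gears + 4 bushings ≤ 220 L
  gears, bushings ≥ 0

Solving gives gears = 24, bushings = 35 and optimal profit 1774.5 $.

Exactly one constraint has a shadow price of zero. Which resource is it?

lathe time: 94/94 (binding)
steel: 199/199 (binding)
coolant: 212/220 (slack 8)
By complementary slackness, a constraint with positive slack has shadow price 0 → coolant.

coolant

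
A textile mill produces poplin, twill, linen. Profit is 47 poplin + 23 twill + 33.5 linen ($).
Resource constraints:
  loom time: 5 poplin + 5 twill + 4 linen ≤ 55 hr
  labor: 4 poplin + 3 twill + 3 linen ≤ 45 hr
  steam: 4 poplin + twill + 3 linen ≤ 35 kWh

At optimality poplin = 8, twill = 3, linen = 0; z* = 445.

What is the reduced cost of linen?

Binding: loom time and steam. Non-binding: labor (4 unused).
Slack constraints have shadow price 0 (complementary slackness).
Dual feasibility on the basic columns requires 5·y_loom time + 4·y_steam = 47, 5·y_loom time + 1·y_steam = 23.
→ y_loom time = 3 and y_steam = 8.
Reduced cost of linen: c₃ − yᵀa₃ = 33.5 − (3·4 + 8·3) = 33.5 − 36 = -2.5.

-2.5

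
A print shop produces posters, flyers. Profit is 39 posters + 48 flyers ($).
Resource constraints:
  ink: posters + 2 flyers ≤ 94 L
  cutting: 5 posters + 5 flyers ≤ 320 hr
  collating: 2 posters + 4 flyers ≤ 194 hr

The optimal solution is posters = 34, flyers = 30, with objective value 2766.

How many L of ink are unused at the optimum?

ink used = 1·34 + 2·30 = 94; slack = 94 − 94 = 0.

0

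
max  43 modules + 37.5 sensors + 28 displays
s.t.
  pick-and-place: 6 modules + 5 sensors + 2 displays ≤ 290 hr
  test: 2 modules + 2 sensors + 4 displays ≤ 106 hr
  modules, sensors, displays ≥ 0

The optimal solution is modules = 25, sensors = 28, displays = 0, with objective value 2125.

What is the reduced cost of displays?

-3

At the optimum: pick-and-place uses 290 of 290 (binding); test uses 106 of 106 (binding).
From A_Bᵀ y = c: 6·y_pick-and-place + 2·y_test = 43; 5·y_pick-and-place + 2·y_test = 37.5.
→ y_pick-and-place = 5.5 and y_test = 5.
Reduced cost of displays: c₃ − yᵀa₃ = 28 − (5.5·2 + 5·4) = 28 − 31 = -3.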